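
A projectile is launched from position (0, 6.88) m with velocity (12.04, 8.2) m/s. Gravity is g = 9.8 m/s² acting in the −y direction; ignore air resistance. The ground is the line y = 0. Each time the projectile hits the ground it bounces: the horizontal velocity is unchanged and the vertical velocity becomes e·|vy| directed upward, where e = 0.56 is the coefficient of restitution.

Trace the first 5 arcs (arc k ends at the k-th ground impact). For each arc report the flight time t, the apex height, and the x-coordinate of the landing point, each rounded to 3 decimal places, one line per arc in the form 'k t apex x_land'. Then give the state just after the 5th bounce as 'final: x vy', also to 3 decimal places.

1 2.287 10.311 27.539
2 1.625 3.233 47.100
3 0.910 1.014 58.054
4 0.509 0.318 64.189
5 0.285 0.100 67.624
final: 67.624 0.783

Arc 1: start y=6.880, vy=8.200 → t=2.287, apex=10.311, x_land=27.539, impact vy=-14.216
  bounce: vy ← 0.56·14.216 = 7.961
Arc 2: start y=0.000, vy=7.961 → t=1.625, apex=3.233, x_land=47.100, impact vy=-7.961
  bounce: vy ← 0.56·7.961 = 4.458
Arc 3: start y=0.000, vy=4.458 → t=0.910, apex=1.014, x_land=58.054, impact vy=-4.458
  bounce: vy ← 0.56·4.458 = 2.497
Arc 4: start y=0.000, vy=2.497 → t=0.509, apex=0.318, x_land=64.189, impact vy=-2.497
  bounce: vy ← 0.56·2.497 = 1.398
Arc 5: start y=0.000, vy=1.398 → t=0.285, apex=0.100, x_land=67.624, impact vy=-1.398
  bounce: vy ← 0.56·1.398 = 0.783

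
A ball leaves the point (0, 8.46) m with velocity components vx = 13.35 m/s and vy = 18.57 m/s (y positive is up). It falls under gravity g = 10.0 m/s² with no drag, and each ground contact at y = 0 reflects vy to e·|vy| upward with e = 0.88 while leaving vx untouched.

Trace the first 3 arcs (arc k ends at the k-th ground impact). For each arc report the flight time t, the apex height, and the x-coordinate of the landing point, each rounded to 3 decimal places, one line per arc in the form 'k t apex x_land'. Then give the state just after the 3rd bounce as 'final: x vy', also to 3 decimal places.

1 4.124 25.702 55.059
2 3.990 19.904 108.330
3 3.512 15.414 155.209
final: 155.209 15.451

Arc 1: start y=8.460, vy=18.570 → t=4.124, apex=25.702, x_land=55.059, impact vy=-22.673
  bounce: vy ← 0.88·22.673 = 19.952
Arc 2: start y=0.000, vy=19.952 → t=3.990, apex=19.904, x_land=108.330, impact vy=-19.952
  bounce: vy ← 0.88·19.952 = 17.558
Arc 3: start y=0.000, vy=17.558 → t=3.512, apex=15.414, x_land=155.209, impact vy=-17.558
  bounce: vy ← 0.88·17.558 = 15.451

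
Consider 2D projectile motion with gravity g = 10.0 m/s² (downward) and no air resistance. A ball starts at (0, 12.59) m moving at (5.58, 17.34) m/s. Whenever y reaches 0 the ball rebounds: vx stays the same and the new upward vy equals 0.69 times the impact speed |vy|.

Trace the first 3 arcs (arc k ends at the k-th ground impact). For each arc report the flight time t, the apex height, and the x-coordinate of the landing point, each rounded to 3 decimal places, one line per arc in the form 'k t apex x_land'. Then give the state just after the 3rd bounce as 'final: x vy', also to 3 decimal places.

Arc 1: start y=12.590, vy=17.340 → t=4.084, apex=27.624, x_land=22.791, impact vy=-23.505
  bounce: vy ← 0.69·23.505 = 16.218
Arc 2: start y=0.000, vy=16.218 → t=3.244, apex=13.152, x_land=40.891, impact vy=-16.218
  bounce: vy ← 0.69·16.218 = 11.191
Arc 3: start y=0.000, vy=11.191 → t=2.238, apex=6.262, x_land=53.380, impact vy=-11.191
  bounce: vy ← 0.69·11.191 = 7.722

1 4.084 27.624 22.791
2 3.244 13.152 40.891
3 2.238 6.262 53.380
final: 53.380 7.722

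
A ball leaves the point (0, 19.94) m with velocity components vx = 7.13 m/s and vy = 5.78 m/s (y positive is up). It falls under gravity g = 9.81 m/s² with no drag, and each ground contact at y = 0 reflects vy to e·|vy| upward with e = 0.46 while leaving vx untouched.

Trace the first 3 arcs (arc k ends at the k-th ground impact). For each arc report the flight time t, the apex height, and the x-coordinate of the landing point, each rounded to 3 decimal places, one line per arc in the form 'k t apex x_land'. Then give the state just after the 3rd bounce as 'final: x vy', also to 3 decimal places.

Arc 1: start y=19.940, vy=5.780 → t=2.690, apex=21.643, x_land=19.178, impact vy=-20.607
  bounce: vy ← 0.46·20.607 = 9.479
Arc 2: start y=0.000, vy=9.479 → t=1.933, apex=4.580, x_land=32.957, impact vy=-9.479
  bounce: vy ← 0.46·9.479 = 4.360
Arc 3: start y=0.000, vy=4.360 → t=0.889, apex=0.969, x_land=39.295, impact vy=-4.360
  bounce: vy ← 0.46·4.360 = 2.006

1 2.690 21.643 19.178
2 1.933 4.580 32.957
3 0.889 0.969 39.295
final: 39.295 2.006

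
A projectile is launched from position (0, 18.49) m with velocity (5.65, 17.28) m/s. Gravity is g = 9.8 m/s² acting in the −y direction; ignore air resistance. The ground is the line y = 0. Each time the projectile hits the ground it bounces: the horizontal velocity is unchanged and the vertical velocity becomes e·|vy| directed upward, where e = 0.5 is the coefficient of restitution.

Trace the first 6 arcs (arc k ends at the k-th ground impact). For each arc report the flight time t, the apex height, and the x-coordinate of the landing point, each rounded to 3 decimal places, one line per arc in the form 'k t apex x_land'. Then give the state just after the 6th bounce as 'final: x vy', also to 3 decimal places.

Arc 1: start y=18.490, vy=17.280 → t=4.387, apex=33.725, x_land=24.785, impact vy=-25.710
  bounce: vy ← 0.5·25.710 = 12.855
Arc 2: start y=0.000, vy=12.855 → t=2.623, apex=8.431, x_land=39.608, impact vy=-12.855
  bounce: vy ← 0.5·12.855 = 6.427
Arc 3: start y=0.000, vy=6.427 → t=1.312, apex=2.108, x_land=47.019, impact vy=-6.427
  bounce: vy ← 0.5·6.427 = 3.214
Arc 4: start y=0.000, vy=3.214 → t=0.656, apex=0.527, x_land=50.725, impact vy=-3.214
  bounce: vy ← 0.5·3.214 = 1.607
Arc 5: start y=0.000, vy=1.607 → t=0.328, apex=0.132, x_land=52.577, impact vy=-1.607
  bounce: vy ← 0.5·1.607 = 0.803
Arc 6: start y=0.000, vy=0.803 → t=0.164, apex=0.033, x_land=53.504, impact vy=-0.803
  bounce: vy ← 0.5·0.803 = 0.402

1 4.387 33.725 24.785
2 2.623 8.431 39.608
3 1.312 2.108 47.019
4 0.656 0.527 50.725
5 0.328 0.132 52.577
6 0.164 0.033 53.504
final: 53.504 0.402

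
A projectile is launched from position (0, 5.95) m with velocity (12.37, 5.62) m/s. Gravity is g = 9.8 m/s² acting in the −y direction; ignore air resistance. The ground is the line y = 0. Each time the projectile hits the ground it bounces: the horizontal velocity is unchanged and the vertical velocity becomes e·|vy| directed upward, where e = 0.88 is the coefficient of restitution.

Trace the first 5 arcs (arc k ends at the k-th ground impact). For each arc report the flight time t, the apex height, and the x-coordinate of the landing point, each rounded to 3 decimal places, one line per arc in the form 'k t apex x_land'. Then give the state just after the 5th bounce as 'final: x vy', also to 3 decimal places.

Arc 1: start y=5.950, vy=5.620 → t=1.816, apex=7.561, x_land=22.460, impact vy=-12.174
  bounce: vy ← 0.88·12.174 = 10.713
Arc 2: start y=0.000, vy=10.713 → t=2.186, apex=5.856, x_land=49.505, impact vy=-10.713
  bounce: vy ← 0.88·10.713 = 9.427
Arc 3: start y=0.000, vy=9.427 → t=1.924, apex=4.535, x_land=73.305, impact vy=-9.427
  bounce: vy ← 0.88·9.427 = 8.296
Arc 4: start y=0.000, vy=8.296 → t=1.693, apex=3.512, x_land=94.249, impact vy=-8.296
  bounce: vy ← 0.88·8.296 = 7.301
Arc 5: start y=0.000, vy=7.301 → t=1.490, apex=2.719, x_land=112.679, impact vy=-7.301
  bounce: vy ← 0.88·7.301 = 6.425

1 1.816 7.561 22.460
2 2.186 5.856 49.505
3 1.924 4.535 73.305
4 1.693 3.512 94.249
5 1.490 2.719 112.679
final: 112.679 6.425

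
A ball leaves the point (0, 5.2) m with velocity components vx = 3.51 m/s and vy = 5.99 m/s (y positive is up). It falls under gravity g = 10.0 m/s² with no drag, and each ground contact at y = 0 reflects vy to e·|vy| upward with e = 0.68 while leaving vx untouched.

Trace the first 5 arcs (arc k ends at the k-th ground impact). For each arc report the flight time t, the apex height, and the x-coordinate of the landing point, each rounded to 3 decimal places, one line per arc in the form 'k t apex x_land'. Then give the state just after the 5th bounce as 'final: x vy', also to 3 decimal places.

Arc 1: start y=5.200, vy=5.990 → t=1.782, apex=6.994, x_land=6.254, impact vy=-11.827
  bounce: vy ← 0.68·11.827 = 8.042
Arc 2: start y=0.000, vy=8.042 → t=1.608, apex=3.234, x_land=11.900, impact vy=-8.042
  bounce: vy ← 0.68·8.042 = 5.469
Arc 3: start y=0.000, vy=5.469 → t=1.094, apex=1.495, x_land=15.739, impact vy=-5.469
  bounce: vy ← 0.68·5.469 = 3.719
Arc 4: start y=0.000, vy=3.719 → t=0.744, apex=0.691, x_land=18.349, impact vy=-3.719
  bounce: vy ← 0.68·3.719 = 2.529
Arc 5: start y=0.000, vy=2.529 → t=0.506, apex=0.320, x_land=20.125, impact vy=-2.529
  bounce: vy ← 0.68·2.529 = 1.720

1 1.782 6.994 6.254
2 1.608 3.234 11.900
3 1.094 1.495 15.739
4 0.744 0.691 18.349
5 0.506 0.320 20.125
final: 20.125 1.720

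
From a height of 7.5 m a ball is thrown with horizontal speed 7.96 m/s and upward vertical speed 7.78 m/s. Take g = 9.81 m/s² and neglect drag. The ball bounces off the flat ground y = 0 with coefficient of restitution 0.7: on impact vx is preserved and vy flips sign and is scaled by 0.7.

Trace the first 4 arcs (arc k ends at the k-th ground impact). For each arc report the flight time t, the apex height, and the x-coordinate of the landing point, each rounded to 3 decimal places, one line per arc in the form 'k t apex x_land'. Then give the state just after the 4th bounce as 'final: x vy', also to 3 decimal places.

Arc 1: start y=7.500, vy=7.780 → t=2.262, apex=10.585, x_land=18.006, impact vy=-14.411
  bounce: vy ← 0.7·14.411 = 10.088
Arc 2: start y=0.000, vy=10.088 → t=2.057, apex=5.187, x_land=34.377, impact vy=-10.088
  bounce: vy ← 0.7·10.088 = 7.061
Arc 3: start y=0.000, vy=7.061 → t=1.440, apex=2.541, x_land=45.836, impact vy=-7.061
  bounce: vy ← 0.7·7.061 = 4.943
Arc 4: start y=0.000, vy=4.943 → t=1.008, apex=1.245, x_land=53.858, impact vy=-4.943
  bounce: vy ← 0.7·4.943 = 3.460

1 2.262 10.585 18.006
2 2.057 5.187 34.377
3 1.440 2.541 45.836
4 1.008 1.245 53.858
final: 53.858 3.460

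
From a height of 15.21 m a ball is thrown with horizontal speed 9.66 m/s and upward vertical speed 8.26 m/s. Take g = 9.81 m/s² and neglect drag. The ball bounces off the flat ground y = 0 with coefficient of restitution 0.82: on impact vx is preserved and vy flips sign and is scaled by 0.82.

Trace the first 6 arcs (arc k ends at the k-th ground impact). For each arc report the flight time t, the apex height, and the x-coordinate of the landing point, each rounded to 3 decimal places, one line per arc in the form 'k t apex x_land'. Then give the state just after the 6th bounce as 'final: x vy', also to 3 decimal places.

1 2.794 18.687 26.989
2 3.201 12.565 57.912
3 2.625 8.449 83.268
4 2.152 5.681 104.061
5 1.765 3.820 121.110
6 1.447 2.569 135.091
final: 135.091 5.821

Arc 1: start y=15.210, vy=8.260 → t=2.794, apex=18.687, x_land=26.989, impact vy=-19.148
  bounce: vy ← 0.82·19.148 = 15.701
Arc 2: start y=0.000, vy=15.701 → t=3.201, apex=12.565, x_land=57.912, impact vy=-15.701
  bounce: vy ← 0.82·15.701 = 12.875
Arc 3: start y=0.000, vy=12.875 → t=2.625, apex=8.449, x_land=83.268, impact vy=-12.875
  bounce: vy ← 0.82·12.875 = 10.558
Arc 4: start y=0.000, vy=10.558 → t=2.152, apex=5.681, x_land=104.061, impact vy=-10.558
  bounce: vy ← 0.82·10.558 = 8.657
Arc 5: start y=0.000, vy=8.657 → t=1.765, apex=3.820, x_land=121.110, impact vy=-8.657
  bounce: vy ← 0.82·8.657 = 7.099
Arc 6: start y=0.000, vy=7.099 → t=1.447, apex=2.569, x_land=135.091, impact vy=-7.099
  bounce: vy ← 0.82·7.099 = 5.821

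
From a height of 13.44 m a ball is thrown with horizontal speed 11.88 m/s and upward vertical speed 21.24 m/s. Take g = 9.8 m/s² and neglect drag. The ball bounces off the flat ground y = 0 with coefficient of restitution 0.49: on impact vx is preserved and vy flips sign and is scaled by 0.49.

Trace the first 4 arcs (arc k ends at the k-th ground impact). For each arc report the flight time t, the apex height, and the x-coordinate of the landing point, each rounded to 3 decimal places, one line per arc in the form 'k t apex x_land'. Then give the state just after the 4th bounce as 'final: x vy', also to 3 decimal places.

Arc 1: start y=13.440, vy=21.240 → t=4.895, apex=36.457, x_land=58.153, impact vy=-26.731
  bounce: vy ← 0.49·26.731 = 13.098
Arc 2: start y=0.000, vy=13.098 → t=2.673, apex=8.753, x_land=89.910, impact vy=-13.098
  bounce: vy ← 0.49·13.098 = 6.418
Arc 3: start y=0.000, vy=6.418 → t=1.310, apex=2.102, x_land=105.471, impact vy=-6.418
  bounce: vy ← 0.49·6.418 = 3.145
Arc 4: start y=0.000, vy=3.145 → t=0.642, apex=0.505, x_land=113.095, impact vy=-3.145
  bounce: vy ← 0.49·3.145 = 1.541

1 4.895 36.457 58.153
2 2.673 8.753 89.910
3 1.310 2.102 105.471
4 0.642 0.505 113.095
final: 113.095 1.541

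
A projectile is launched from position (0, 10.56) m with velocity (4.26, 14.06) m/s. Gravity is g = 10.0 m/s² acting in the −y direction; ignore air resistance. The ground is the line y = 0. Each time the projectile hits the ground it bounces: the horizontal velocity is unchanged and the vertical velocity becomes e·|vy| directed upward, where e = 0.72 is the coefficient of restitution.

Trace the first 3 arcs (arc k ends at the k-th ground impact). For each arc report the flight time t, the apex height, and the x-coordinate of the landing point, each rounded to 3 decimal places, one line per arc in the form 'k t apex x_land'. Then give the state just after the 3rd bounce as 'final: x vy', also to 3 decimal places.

1 3.428 20.444 14.604
2 2.912 10.598 27.008
3 2.096 5.494 35.939
final: 35.939 7.547

Arc 1: start y=10.560, vy=14.060 → t=3.428, apex=20.444, x_land=14.604, impact vy=-20.221
  bounce: vy ← 0.72·20.221 = 14.559
Arc 2: start y=0.000, vy=14.559 → t=2.912, apex=10.598, x_land=27.008, impact vy=-14.559
  bounce: vy ← 0.72·14.559 = 10.482
Arc 3: start y=0.000, vy=10.482 → t=2.096, apex=5.494, x_land=35.939, impact vy=-10.482
  bounce: vy ← 0.72·10.482 = 7.547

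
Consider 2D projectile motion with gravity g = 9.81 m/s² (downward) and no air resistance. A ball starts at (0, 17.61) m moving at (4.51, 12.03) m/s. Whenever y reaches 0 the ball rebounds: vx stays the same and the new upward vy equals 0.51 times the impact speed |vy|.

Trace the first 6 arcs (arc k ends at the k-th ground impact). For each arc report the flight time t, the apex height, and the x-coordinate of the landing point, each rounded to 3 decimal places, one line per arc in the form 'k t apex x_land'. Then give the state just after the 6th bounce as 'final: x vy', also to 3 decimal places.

Arc 1: start y=17.610, vy=12.030 → t=3.483, apex=24.986, x_land=15.710, impact vy=-22.141
  bounce: vy ← 0.51·22.141 = 11.292
Arc 2: start y=0.000, vy=11.292 → t=2.302, apex=6.499, x_land=26.092, impact vy=-11.292
  bounce: vy ← 0.51·11.292 = 5.759
Arc 3: start y=0.000, vy=5.759 → t=1.174, apex=1.690, x_land=31.387, impact vy=-5.759
  bounce: vy ← 0.51·5.759 = 2.937
Arc 4: start y=0.000, vy=2.937 → t=0.599, apex=0.440, x_land=34.088, impact vy=-2.937
  bounce: vy ← 0.51·2.937 = 1.498
Arc 5: start y=0.000, vy=1.498 → t=0.305, apex=0.114, x_land=35.465, impact vy=-1.498
  bounce: vy ← 0.51·1.498 = 0.764
Arc 6: start y=0.000, vy=0.764 → t=0.156, apex=0.030, x_land=36.168, impact vy=-0.764
  bounce: vy ← 0.51·0.764 = 0.390

1 3.483 24.986 15.710
2 2.302 6.499 26.092
3 1.174 1.690 31.387
4 0.599 0.440 34.088
5 0.305 0.114 35.465
6 0.156 0.030 36.168
final: 36.168 0.390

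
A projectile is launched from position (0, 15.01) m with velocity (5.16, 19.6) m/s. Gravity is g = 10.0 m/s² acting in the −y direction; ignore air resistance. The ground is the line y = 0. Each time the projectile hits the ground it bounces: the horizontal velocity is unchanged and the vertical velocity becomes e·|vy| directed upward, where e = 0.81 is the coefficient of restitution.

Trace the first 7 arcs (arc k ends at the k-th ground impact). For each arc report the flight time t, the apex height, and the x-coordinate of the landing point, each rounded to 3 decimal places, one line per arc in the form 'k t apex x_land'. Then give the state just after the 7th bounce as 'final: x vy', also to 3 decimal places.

Arc 1: start y=15.010, vy=19.600 → t=4.576, apex=34.218, x_land=23.612, impact vy=-26.160
  bounce: vy ← 0.81·26.160 = 21.190
Arc 2: start y=0.000, vy=21.190 → t=4.238, apex=22.450, x_land=45.480, impact vy=-21.190
  bounce: vy ← 0.81·21.190 = 17.164
Arc 3: start y=0.000, vy=17.164 → t=3.433, apex=14.730, x_land=63.193, impact vy=-17.164
  bounce: vy ← 0.81·17.164 = 13.903
Arc 4: start y=0.000, vy=13.903 → t=2.781, apex=9.664, x_land=77.541, impact vy=-13.903
  bounce: vy ← 0.81·13.903 = 11.261
Arc 5: start y=0.000, vy=11.261 → t=2.252, apex=6.341, x_land=89.162, impact vy=-11.261
  bounce: vy ← 0.81·11.261 = 9.122
Arc 6: start y=0.000, vy=9.122 → t=1.824, apex=4.160, x_land=98.576, impact vy=-9.122
  bounce: vy ← 0.81·9.122 = 7.388
Arc 7: start y=0.000, vy=7.388 → t=1.478, apex=2.729, x_land=106.200, impact vy=-7.388
  bounce: vy ← 0.81·7.388 = 5.985

1 4.576 34.218 23.612
2 4.238 22.450 45.480
3 3.433 14.730 63.193
4 2.781 9.664 77.541
5 2.252 6.341 89.162
6 1.824 4.160 98.576
7 1.478 2.729 106.200
final: 106.200 5.985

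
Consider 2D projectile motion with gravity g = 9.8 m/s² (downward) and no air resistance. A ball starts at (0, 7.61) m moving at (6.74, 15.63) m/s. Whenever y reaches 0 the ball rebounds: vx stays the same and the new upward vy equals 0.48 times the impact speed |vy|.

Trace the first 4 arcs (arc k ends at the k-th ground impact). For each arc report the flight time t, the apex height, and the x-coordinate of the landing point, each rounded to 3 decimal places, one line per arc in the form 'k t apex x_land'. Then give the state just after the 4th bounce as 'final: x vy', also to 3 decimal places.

Arc 1: start y=7.610, vy=15.630 → t=3.619, apex=20.074, x_land=24.392, impact vy=-19.836
  bounce: vy ← 0.48·19.836 = 9.521
Arc 2: start y=0.000, vy=9.521 → t=1.943, apex=4.625, x_land=37.488, impact vy=-9.521
  bounce: vy ← 0.48·9.521 = 4.570
Arc 3: start y=0.000, vy=4.570 → t=0.933, apex=1.066, x_land=43.774, impact vy=-4.570
  bounce: vy ← 0.48·4.570 = 2.194
Arc 4: start y=0.000, vy=2.194 → t=0.448, apex=0.246, x_land=46.792, impact vy=-2.194
  bounce: vy ← 0.48·2.194 = 1.053

1 3.619 20.074 24.392
2 1.943 4.625 37.488
3 0.933 1.066 43.774
4 0.448 0.246 46.792
final: 46.792 1.053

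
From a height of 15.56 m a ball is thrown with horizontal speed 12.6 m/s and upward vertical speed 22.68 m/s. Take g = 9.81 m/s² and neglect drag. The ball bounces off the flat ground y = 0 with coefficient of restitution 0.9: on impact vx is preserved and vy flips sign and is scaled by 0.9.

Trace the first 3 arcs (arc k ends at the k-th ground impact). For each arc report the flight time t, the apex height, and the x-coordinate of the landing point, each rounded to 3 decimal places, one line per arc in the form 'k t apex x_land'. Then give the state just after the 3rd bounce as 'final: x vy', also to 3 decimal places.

Arc 1: start y=15.560, vy=22.680 → t=5.230, apex=41.777, x_land=65.903, impact vy=-28.630
  bounce: vy ← 0.9·28.630 = 25.767
Arc 2: start y=0.000, vy=25.767 → t=5.253, apex=33.840, x_land=132.093, impact vy=-25.767
  bounce: vy ← 0.9·25.767 = 23.190
Arc 3: start y=0.000, vy=23.190 → t=4.728, apex=27.410, x_land=191.664, impact vy=-23.190
  bounce: vy ← 0.9·23.190 = 20.871

1 5.230 41.777 65.903
2 5.253 33.840 132.093
3 4.728 27.410 191.664
final: 191.664 20.871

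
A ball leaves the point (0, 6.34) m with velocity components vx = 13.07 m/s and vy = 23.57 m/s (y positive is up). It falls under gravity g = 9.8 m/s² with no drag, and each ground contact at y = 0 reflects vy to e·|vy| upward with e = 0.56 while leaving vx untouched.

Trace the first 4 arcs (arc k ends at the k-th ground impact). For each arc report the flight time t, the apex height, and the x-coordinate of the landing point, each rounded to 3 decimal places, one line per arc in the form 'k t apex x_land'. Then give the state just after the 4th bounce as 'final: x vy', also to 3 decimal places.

1 5.066 34.684 66.208
2 2.980 10.877 105.154
3 1.669 3.411 126.963
4 0.934 1.070 139.177
final: 139.177 2.564

Arc 1: start y=6.340, vy=23.570 → t=5.066, apex=34.684, x_land=66.208, impact vy=-26.073
  bounce: vy ← 0.56·26.073 = 14.601
Arc 2: start y=0.000, vy=14.601 → t=2.980, apex=10.877, x_land=105.154, impact vy=-14.601
  bounce: vy ← 0.56·14.601 = 8.177
Arc 3: start y=0.000, vy=8.177 → t=1.669, apex=3.411, x_land=126.963, impact vy=-8.177
  bounce: vy ← 0.56·8.177 = 4.579
Arc 4: start y=0.000, vy=4.579 → t=0.934, apex=1.070, x_land=139.177, impact vy=-4.579
  bounce: vy ← 0.56·4.579 = 2.564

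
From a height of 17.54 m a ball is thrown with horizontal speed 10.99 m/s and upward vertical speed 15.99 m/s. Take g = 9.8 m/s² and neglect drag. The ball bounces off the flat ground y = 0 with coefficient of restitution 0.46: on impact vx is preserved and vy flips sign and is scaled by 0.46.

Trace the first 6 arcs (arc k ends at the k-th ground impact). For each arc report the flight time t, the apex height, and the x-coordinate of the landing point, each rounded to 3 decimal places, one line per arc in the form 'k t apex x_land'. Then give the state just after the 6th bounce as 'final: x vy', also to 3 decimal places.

Arc 1: start y=17.540, vy=15.990 → t=4.130, apex=30.585, x_land=45.389, impact vy=-24.484
  bounce: vy ← 0.46·24.484 = 11.263
Arc 2: start y=0.000, vy=11.263 → t=2.298, apex=6.472, x_land=70.649, impact vy=-11.263
  bounce: vy ← 0.46·11.263 = 5.181
Arc 3: start y=0.000, vy=5.181 → t=1.057, apex=1.369, x_land=82.269, impact vy=-5.181
  bounce: vy ← 0.46·5.181 = 2.383
Arc 4: start y=0.000, vy=2.383 → t=0.486, apex=0.290, x_land=87.614, impact vy=-2.383
  bounce: vy ← 0.46·2.383 = 1.096
Arc 5: start y=0.000, vy=1.096 → t=0.224, apex=0.061, x_land=90.073, impact vy=-1.096
  bounce: vy ← 0.46·1.096 = 0.504
Arc 6: start y=0.000, vy=0.504 → t=0.103, apex=0.013, x_land=91.204, impact vy=-0.504
  bounce: vy ← 0.46·0.504 = 0.232

1 4.130 30.585 45.389
2 2.298 6.472 70.649
3 1.057 1.369 82.269
4 0.486 0.290 87.614
5 0.224 0.061 90.073
6 0.103 0.013 91.204
final: 91.204 0.232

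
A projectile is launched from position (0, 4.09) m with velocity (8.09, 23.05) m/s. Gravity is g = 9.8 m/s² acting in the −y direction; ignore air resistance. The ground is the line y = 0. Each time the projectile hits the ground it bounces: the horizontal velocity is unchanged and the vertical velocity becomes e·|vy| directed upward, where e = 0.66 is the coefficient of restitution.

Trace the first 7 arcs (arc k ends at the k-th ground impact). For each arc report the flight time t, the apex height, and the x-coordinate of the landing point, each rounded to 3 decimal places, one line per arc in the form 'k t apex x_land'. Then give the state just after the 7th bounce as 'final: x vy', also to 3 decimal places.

1 4.875 31.197 39.441
2 3.331 13.590 66.386
3 2.198 5.920 84.170
4 1.451 2.579 95.908
5 0.958 1.123 103.654
6 0.632 0.489 108.767
7 0.417 0.213 112.142
final: 112.142 1.349

Arc 1: start y=4.090, vy=23.050 → t=4.875, apex=31.197, x_land=39.441, impact vy=-24.728
  bounce: vy ← 0.66·24.728 = 16.320
Arc 2: start y=0.000, vy=16.320 → t=3.331, apex=13.590, x_land=66.386, impact vy=-16.320
  bounce: vy ← 0.66·16.320 = 10.771
Arc 3: start y=0.000, vy=10.771 → t=2.198, apex=5.920, x_land=84.170, impact vy=-10.771
  bounce: vy ← 0.66·10.771 = 7.109
Arc 4: start y=0.000, vy=7.109 → t=1.451, apex=2.579, x_land=95.908, impact vy=-7.109
  bounce: vy ← 0.66·7.109 = 4.692
Arc 5: start y=0.000, vy=4.692 → t=0.958, apex=1.123, x_land=103.654, impact vy=-4.692
  bounce: vy ← 0.66·4.692 = 3.097
Arc 6: start y=0.000, vy=3.097 → t=0.632, apex=0.489, x_land=108.767, impact vy=-3.097
  bounce: vy ← 0.66·3.097 = 2.044
Arc 7: start y=0.000, vy=2.044 → t=0.417, apex=0.213, x_land=112.142, impact vy=-2.044
  bounce: vy ← 0.66·2.044 = 1.349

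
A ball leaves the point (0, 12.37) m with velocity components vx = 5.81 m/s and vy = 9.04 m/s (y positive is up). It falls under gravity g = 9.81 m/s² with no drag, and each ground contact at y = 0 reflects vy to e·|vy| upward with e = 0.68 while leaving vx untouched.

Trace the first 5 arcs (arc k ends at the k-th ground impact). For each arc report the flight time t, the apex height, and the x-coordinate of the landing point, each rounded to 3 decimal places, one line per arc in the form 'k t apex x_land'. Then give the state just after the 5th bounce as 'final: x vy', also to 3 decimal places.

1 2.758 16.535 16.021
2 2.497 7.646 30.529
3 1.698 3.535 40.394
4 1.155 1.635 47.103
5 0.785 0.756 51.665
final: 51.665 2.619

Arc 1: start y=12.370, vy=9.040 → t=2.758, apex=16.535, x_land=16.021, impact vy=-18.012
  bounce: vy ← 0.68·18.012 = 12.248
Arc 2: start y=0.000, vy=12.248 → t=2.497, apex=7.646, x_land=30.529, impact vy=-12.248
  bounce: vy ← 0.68·12.248 = 8.329
Arc 3: start y=0.000, vy=8.329 → t=1.698, apex=3.535, x_land=40.394, impact vy=-8.329
  bounce: vy ← 0.68·8.329 = 5.663
Arc 4: start y=0.000, vy=5.663 → t=1.155, apex=1.635, x_land=47.103, impact vy=-5.663
  bounce: vy ← 0.68·5.663 = 3.851
Arc 5: start y=0.000, vy=3.851 → t=0.785, apex=0.756, x_land=51.665, impact vy=-3.851
  bounce: vy ← 0.68·3.851 = 2.619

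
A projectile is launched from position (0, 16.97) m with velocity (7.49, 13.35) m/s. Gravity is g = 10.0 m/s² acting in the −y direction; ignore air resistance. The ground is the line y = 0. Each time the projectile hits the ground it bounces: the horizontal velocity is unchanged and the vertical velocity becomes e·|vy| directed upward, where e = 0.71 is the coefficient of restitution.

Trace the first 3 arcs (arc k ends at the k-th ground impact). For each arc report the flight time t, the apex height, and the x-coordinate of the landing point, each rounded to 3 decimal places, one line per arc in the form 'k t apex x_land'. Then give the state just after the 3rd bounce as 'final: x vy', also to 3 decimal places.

1 3.610 25.881 27.040
2 3.231 13.047 51.238
3 2.294 6.577 68.418
final: 68.418 8.143

Arc 1: start y=16.970, vy=13.350 → t=3.610, apex=25.881, x_land=27.040, impact vy=-22.751
  bounce: vy ← 0.71·22.751 = 16.153
Arc 2: start y=0.000, vy=16.153 → t=3.231, apex=13.047, x_land=51.238, impact vy=-16.153
  bounce: vy ← 0.71·16.153 = 11.469
Arc 3: start y=0.000, vy=11.469 → t=2.294, apex=6.577, x_land=68.418, impact vy=-11.469
  bounce: vy ← 0.71·11.469 = 8.143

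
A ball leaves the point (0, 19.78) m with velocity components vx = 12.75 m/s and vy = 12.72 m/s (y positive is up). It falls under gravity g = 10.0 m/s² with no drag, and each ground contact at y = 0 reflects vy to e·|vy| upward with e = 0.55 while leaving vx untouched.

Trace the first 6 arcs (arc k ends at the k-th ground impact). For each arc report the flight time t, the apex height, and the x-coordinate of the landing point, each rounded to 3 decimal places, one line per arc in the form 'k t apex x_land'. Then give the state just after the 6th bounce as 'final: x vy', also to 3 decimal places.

1 3.633 27.870 46.320
2 2.597 8.431 79.432
3 1.428 2.550 97.643
4 0.786 0.771 107.660
5 0.432 0.233 113.169
6 0.238 0.071 116.199
final: 116.199 0.654

Arc 1: start y=19.780, vy=12.720 → t=3.633, apex=27.870, x_land=46.320, impact vy=-23.609
  bounce: vy ← 0.55·23.609 = 12.985
Arc 2: start y=0.000, vy=12.985 → t=2.597, apex=8.431, x_land=79.432, impact vy=-12.985
  bounce: vy ← 0.55·12.985 = 7.142
Arc 3: start y=0.000, vy=7.142 → t=1.428, apex=2.550, x_land=97.643, impact vy=-7.142
  bounce: vy ← 0.55·7.142 = 3.928
Arc 4: start y=0.000, vy=3.928 → t=0.786, apex=0.771, x_land=107.660, impact vy=-3.928
  bounce: vy ← 0.55·3.928 = 2.160
Arc 5: start y=0.000, vy=2.160 → t=0.432, apex=0.233, x_land=113.169, impact vy=-2.160
  bounce: vy ← 0.55·2.160 = 1.188
Arc 6: start y=0.000, vy=1.188 → t=0.238, apex=0.071, x_land=116.199, impact vy=-1.188
  bounce: vy ← 0.55·1.188 = 0.654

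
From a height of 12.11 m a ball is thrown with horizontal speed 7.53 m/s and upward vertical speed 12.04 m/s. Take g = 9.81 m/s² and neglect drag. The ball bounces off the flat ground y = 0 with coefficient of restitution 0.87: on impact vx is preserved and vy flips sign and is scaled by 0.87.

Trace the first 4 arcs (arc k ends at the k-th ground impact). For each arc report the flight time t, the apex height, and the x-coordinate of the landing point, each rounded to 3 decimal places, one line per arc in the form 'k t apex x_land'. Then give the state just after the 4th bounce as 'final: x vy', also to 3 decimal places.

1 3.221 19.498 24.255
2 3.469 14.758 50.378
3 3.018 11.171 73.105
4 2.626 8.455 92.878
final: 92.878 11.205

Arc 1: start y=12.110, vy=12.040 → t=3.221, apex=19.498, x_land=24.255, impact vy=-19.559
  bounce: vy ← 0.87·19.559 = 17.016
Arc 2: start y=0.000, vy=17.016 → t=3.469, apex=14.758, x_land=50.378, impact vy=-17.016
  bounce: vy ← 0.87·17.016 = 14.804
Arc 3: start y=0.000, vy=14.804 → t=3.018, apex=11.171, x_land=73.105, impact vy=-14.804
  bounce: vy ← 0.87·14.804 = 12.880
Arc 4: start y=0.000, vy=12.880 → t=2.626, apex=8.455, x_land=92.878, impact vy=-12.880
  bounce: vy ← 0.87·12.880 = 11.205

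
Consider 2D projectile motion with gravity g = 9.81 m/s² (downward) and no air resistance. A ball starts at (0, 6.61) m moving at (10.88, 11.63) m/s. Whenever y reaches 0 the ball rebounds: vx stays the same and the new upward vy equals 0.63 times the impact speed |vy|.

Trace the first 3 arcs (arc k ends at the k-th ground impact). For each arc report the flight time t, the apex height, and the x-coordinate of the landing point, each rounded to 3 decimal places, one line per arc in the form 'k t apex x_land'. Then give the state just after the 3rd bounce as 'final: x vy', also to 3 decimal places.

1 2.845 13.504 30.951
2 2.091 5.360 53.697
3 1.317 2.127 68.027
final: 68.027 4.070

Arc 1: start y=6.610, vy=11.630 → t=2.845, apex=13.504, x_land=30.951, impact vy=-16.277
  bounce: vy ← 0.63·16.277 = 10.255
Arc 2: start y=0.000, vy=10.255 → t=2.091, apex=5.360, x_land=53.697, impact vy=-10.255
  bounce: vy ← 0.63·10.255 = 6.460
Arc 3: start y=0.000, vy=6.460 → t=1.317, apex=2.127, x_land=68.027, impact vy=-6.460
  bounce: vy ← 0.63·6.460 = 4.070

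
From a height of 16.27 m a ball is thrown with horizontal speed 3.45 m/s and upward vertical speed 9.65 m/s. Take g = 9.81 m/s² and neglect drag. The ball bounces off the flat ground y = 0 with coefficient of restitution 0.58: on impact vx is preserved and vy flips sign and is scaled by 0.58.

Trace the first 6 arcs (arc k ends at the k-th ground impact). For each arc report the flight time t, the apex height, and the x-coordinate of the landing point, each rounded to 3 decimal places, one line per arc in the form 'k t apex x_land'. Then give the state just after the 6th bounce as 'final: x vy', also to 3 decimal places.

Arc 1: start y=16.270, vy=9.650 → t=3.054, apex=21.016, x_land=10.535, impact vy=-20.306
  bounce: vy ← 0.58·20.306 = 11.778
Arc 2: start y=0.000, vy=11.778 → t=2.401, apex=7.070, x_land=18.819, impact vy=-11.778
  bounce: vy ← 0.58·11.778 = 6.831
Arc 3: start y=0.000, vy=6.831 → t=1.393, apex=2.378, x_land=23.624, impact vy=-6.831
  bounce: vy ← 0.58·6.831 = 3.962
Arc 4: start y=0.000, vy=3.962 → t=0.808, apex=0.800, x_land=26.410, impact vy=-3.962
  bounce: vy ← 0.58·3.962 = 2.298
Arc 5: start y=0.000, vy=2.298 → t=0.468, apex=0.269, x_land=28.027, impact vy=-2.298
  bounce: vy ← 0.58·2.298 = 1.333
Arc 6: start y=0.000, vy=1.333 → t=0.272, apex=0.091, x_land=28.964, impact vy=-1.333
  bounce: vy ← 0.58·1.333 = 0.773

1 3.054 21.016 10.535
2 2.401 7.070 18.819
3 1.393 2.378 23.624
4 0.808 0.800 26.410
5 0.468 0.269 28.027
6 0.272 0.091 28.964
final: 28.964 0.773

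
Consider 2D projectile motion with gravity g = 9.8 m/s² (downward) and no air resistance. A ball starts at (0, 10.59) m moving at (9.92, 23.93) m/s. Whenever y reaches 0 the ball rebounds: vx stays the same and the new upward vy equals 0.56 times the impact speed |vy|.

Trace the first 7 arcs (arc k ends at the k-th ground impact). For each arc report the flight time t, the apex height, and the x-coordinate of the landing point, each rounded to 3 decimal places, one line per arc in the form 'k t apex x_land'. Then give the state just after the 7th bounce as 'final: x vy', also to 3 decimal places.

1 5.292 39.807 52.497
2 3.192 12.483 84.164
3 1.788 3.915 101.898
4 1.001 1.228 111.829
5 0.561 0.385 117.390
6 0.314 0.121 120.504
7 0.176 0.038 122.248
final: 122.248 0.482

Arc 1: start y=10.590, vy=23.930 → t=5.292, apex=39.807, x_land=52.497, impact vy=-27.932
  bounce: vy ← 0.56·27.932 = 15.642
Arc 2: start y=0.000, vy=15.642 → t=3.192, apex=12.483, x_land=84.164, impact vy=-15.642
  bounce: vy ← 0.56·15.642 = 8.760
Arc 3: start y=0.000, vy=8.760 → t=1.788, apex=3.915, x_land=101.898, impact vy=-8.760
  bounce: vy ← 0.56·8.760 = 4.905
Arc 4: start y=0.000, vy=4.905 → t=1.001, apex=1.228, x_land=111.829, impact vy=-4.905
  bounce: vy ← 0.56·4.905 = 2.747
Arc 5: start y=0.000, vy=2.747 → t=0.561, apex=0.385, x_land=117.390, impact vy=-2.747
  bounce: vy ← 0.56·2.747 = 1.538
Arc 6: start y=0.000, vy=1.538 → t=0.314, apex=0.121, x_land=120.504, impact vy=-1.538
  bounce: vy ← 0.56·1.538 = 0.861
Arc 7: start y=0.000, vy=0.861 → t=0.176, apex=0.038, x_land=122.248, impact vy=-0.861
  bounce: vy ← 0.56·0.861 = 0.482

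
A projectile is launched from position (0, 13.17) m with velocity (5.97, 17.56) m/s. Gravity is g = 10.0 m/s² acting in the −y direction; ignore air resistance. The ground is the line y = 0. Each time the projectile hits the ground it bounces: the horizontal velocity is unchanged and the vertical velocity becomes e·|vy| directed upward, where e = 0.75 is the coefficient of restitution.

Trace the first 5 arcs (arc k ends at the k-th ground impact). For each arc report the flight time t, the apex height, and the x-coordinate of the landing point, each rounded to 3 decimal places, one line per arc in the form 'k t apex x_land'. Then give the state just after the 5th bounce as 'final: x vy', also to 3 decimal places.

1 4.147 28.588 24.758
2 3.587 16.081 46.171
3 2.690 9.045 62.231
4 2.018 5.088 74.275
5 1.513 2.862 83.309
final: 83.309 5.674

Arc 1: start y=13.170, vy=17.560 → t=4.147, apex=28.588, x_land=24.758, impact vy=-23.911
  bounce: vy ← 0.75·23.911 = 17.934
Arc 2: start y=0.000, vy=17.934 → t=3.587, apex=16.081, x_land=46.171, impact vy=-17.934
  bounce: vy ← 0.75·17.934 = 13.450
Arc 3: start y=0.000, vy=13.450 → t=2.690, apex=9.045, x_land=62.231, impact vy=-13.450
  bounce: vy ← 0.75·13.450 = 10.088
Arc 4: start y=0.000, vy=10.088 → t=2.018, apex=5.088, x_land=74.275, impact vy=-10.088
  bounce: vy ← 0.75·10.088 = 7.566
Arc 5: start y=0.000, vy=7.566 → t=1.513, apex=2.862, x_land=83.309, impact vy=-7.566
  bounce: vy ← 0.75·7.566 = 5.674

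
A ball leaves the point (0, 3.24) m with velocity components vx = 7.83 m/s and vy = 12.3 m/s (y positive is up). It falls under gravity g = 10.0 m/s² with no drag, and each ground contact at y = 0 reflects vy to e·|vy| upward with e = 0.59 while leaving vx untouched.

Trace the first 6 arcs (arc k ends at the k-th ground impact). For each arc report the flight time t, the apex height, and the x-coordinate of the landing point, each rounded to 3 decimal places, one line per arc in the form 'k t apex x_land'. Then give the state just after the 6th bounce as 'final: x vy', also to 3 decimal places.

1 2.700 10.805 21.141
2 1.735 3.761 34.723
3 1.023 1.309 42.736
4 0.604 0.456 47.464
5 0.356 0.159 50.254
6 0.210 0.055 51.899
final: 51.899 0.620

Arc 1: start y=3.240, vy=12.300 → t=2.700, apex=10.805, x_land=21.141, impact vy=-14.700
  bounce: vy ← 0.59·14.700 = 8.673
Arc 2: start y=0.000, vy=8.673 → t=1.735, apex=3.761, x_land=34.723, impact vy=-8.673
  bounce: vy ← 0.59·8.673 = 5.117
Arc 3: start y=0.000, vy=5.117 → t=1.023, apex=1.309, x_land=42.736, impact vy=-5.117
  bounce: vy ← 0.59·5.117 = 3.019
Arc 4: start y=0.000, vy=3.019 → t=0.604, apex=0.456, x_land=47.464, impact vy=-3.019
  bounce: vy ← 0.59·3.019 = 1.781
Arc 5: start y=0.000, vy=1.781 → t=0.356, apex=0.159, x_land=50.254, impact vy=-1.781
  bounce: vy ← 0.59·1.781 = 1.051
Arc 6: start y=0.000, vy=1.051 → t=0.210, apex=0.055, x_land=51.899, impact vy=-1.051
  bounce: vy ← 0.59·1.051 = 0.620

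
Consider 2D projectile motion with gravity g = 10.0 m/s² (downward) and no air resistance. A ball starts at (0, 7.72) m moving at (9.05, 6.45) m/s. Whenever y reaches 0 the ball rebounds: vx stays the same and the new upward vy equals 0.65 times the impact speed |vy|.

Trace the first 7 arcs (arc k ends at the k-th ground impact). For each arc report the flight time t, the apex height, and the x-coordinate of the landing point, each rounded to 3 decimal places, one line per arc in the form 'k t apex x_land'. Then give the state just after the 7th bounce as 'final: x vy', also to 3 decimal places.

1 2.045 9.800 18.507
2 1.820 4.141 34.978
3 1.183 1.749 45.685
4 0.769 0.739 52.644
5 0.500 0.312 57.167
6 0.325 0.132 60.107
7 0.211 0.056 62.018
final: 62.018 0.686

Arc 1: start y=7.720, vy=6.450 → t=2.045, apex=9.800, x_land=18.507, impact vy=-14.000
  bounce: vy ← 0.65·14.000 = 9.100
Arc 2: start y=0.000, vy=9.100 → t=1.820, apex=4.141, x_land=34.978, impact vy=-9.100
  bounce: vy ← 0.65·9.100 = 5.915
Arc 3: start y=0.000, vy=5.915 → t=1.183, apex=1.749, x_land=45.685, impact vy=-5.915
  bounce: vy ← 0.65·5.915 = 3.845
Arc 4: start y=0.000, vy=3.845 → t=0.769, apex=0.739, x_land=52.644, impact vy=-3.845
  bounce: vy ← 0.65·3.845 = 2.499
Arc 5: start y=0.000, vy=2.499 → t=0.500, apex=0.312, x_land=57.167, impact vy=-2.499
  bounce: vy ← 0.65·2.499 = 1.624
Arc 6: start y=0.000, vy=1.624 → t=0.325, apex=0.132, x_land=60.107, impact vy=-1.624
  bounce: vy ← 0.65·1.624 = 1.056
Arc 7: start y=0.000, vy=1.056 → t=0.211, apex=0.056, x_land=62.018, impact vy=-1.056
  bounce: vy ← 0.65·1.056 = 0.686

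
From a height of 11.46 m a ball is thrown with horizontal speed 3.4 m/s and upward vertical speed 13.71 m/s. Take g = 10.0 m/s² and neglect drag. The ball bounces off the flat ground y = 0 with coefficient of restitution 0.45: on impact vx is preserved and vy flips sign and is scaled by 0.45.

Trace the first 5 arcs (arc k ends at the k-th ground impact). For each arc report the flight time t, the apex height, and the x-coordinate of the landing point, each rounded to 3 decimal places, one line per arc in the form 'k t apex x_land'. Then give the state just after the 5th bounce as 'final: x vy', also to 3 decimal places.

Arc 1: start y=11.460, vy=13.710 → t=3.413, apex=20.858, x_land=11.606, impact vy=-20.425
  bounce: vy ← 0.45·20.425 = 9.191
Arc 2: start y=0.000, vy=9.191 → t=1.838, apex=4.224, x_land=17.856, impact vy=-9.191
  bounce: vy ← 0.45·9.191 = 4.136
Arc 3: start y=0.000, vy=4.136 → t=0.827, apex=0.855, x_land=20.668, impact vy=-4.136
  bounce: vy ← 0.45·4.136 = 1.861
Arc 4: start y=0.000, vy=1.861 → t=0.372, apex=0.173, x_land=21.934, impact vy=-1.861
  bounce: vy ← 0.45·1.861 = 0.838
Arc 5: start y=0.000, vy=0.838 → t=0.168, apex=0.035, x_land=22.503, impact vy=-0.838
  bounce: vy ← 0.45·0.838 = 0.377

1 3.413 20.858 11.606
2 1.838 4.224 17.856
3 0.827 0.855 20.668
4 0.372 0.173 21.934
5 0.168 0.035 22.503
final: 22.503 0.377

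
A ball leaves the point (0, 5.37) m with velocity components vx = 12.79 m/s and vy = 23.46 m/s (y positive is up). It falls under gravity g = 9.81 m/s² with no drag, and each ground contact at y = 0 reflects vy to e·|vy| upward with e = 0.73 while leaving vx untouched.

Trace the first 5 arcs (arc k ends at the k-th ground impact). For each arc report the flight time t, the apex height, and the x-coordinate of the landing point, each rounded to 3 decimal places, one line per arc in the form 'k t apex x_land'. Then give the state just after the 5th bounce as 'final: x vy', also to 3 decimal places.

1 5.002 33.422 63.972
2 3.811 17.810 112.716
3 2.782 9.491 148.299
4 2.031 5.058 174.274
5 1.483 2.695 193.236
final: 193.236 5.309

Arc 1: start y=5.370, vy=23.460 → t=5.002, apex=33.422, x_land=63.972, impact vy=-25.607
  bounce: vy ← 0.73·25.607 = 18.693
Arc 2: start y=0.000, vy=18.693 → t=3.811, apex=17.810, x_land=112.716, impact vy=-18.693
  bounce: vy ← 0.73·18.693 = 13.646
Arc 3: start y=0.000, vy=13.646 → t=2.782, apex=9.491, x_land=148.299, impact vy=-13.646
  bounce: vy ← 0.73·13.646 = 9.962
Arc 4: start y=0.000, vy=9.962 → t=2.031, apex=5.058, x_land=174.274, impact vy=-9.962
  bounce: vy ← 0.73·9.962 = 7.272
Arc 5: start y=0.000, vy=7.272 → t=1.483, apex=2.695, x_land=193.236, impact vy=-7.272
  bounce: vy ← 0.73·7.272 = 5.309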